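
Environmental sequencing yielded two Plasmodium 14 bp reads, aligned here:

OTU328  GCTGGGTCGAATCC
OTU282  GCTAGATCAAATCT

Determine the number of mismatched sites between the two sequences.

4

The sequences differ at positions 4 (G/A), 6 (G/A), 9 (G/A), 14 (C/T).
That gives 4 mismatches out of 14 aligned sites, so the Hamming distance is 4.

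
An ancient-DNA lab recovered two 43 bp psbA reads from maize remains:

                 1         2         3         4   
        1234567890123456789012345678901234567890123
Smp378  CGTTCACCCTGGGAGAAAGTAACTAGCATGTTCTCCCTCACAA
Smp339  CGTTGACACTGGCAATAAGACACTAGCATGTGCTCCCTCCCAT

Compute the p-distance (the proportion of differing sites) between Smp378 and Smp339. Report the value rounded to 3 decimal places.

0.233

The sequences differ at positions 5 (C/G), 8 (C/A), 13 (G/C), 15 (G/A), 16 (A/T), 20 (T/A), 21 (A/C), 32 (T/G), 40 (A/C), 43 (A/T).
There are 10 differences over 43 sites, so p = 10/43 = 0.233.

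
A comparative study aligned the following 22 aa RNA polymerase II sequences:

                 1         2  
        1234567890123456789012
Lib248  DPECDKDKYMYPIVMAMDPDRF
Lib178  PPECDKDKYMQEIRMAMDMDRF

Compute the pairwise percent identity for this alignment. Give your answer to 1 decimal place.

The sequences differ at positions 1 (D/P), 11 (Y/Q), 12 (P/E), 14 (V/R), 19 (P/M).
17 of the 22 sites match, so the percent identity is 17/22 × 100 = 77.3%.

77.3%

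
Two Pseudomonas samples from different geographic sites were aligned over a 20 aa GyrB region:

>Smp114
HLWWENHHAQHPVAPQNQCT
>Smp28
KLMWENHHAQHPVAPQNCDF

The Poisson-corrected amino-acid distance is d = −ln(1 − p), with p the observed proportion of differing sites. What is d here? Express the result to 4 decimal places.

Differing sites — 1:H/K; 3:W/M; 18:Q/C; 19:C/D; 20:T/F.
p = 5/20 = 0.250000.
d = −ln(1 − 0.250000) = −ln(0.750000) = 0.2877.

0.2877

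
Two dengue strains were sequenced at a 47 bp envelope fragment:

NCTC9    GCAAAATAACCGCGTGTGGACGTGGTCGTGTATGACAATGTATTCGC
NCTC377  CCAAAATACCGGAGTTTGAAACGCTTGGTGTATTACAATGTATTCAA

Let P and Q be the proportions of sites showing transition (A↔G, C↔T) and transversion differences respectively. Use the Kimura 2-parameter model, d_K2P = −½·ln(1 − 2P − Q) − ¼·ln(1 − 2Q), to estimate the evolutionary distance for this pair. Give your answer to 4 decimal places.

The sequences differ at positions 1 (G/C, transversion), 9 (A/C, transversion), 11 (C/G, transversion), 13 (C/A, transversion), 16 (G/T, transversion), 19 (G/A, transition), 21 (C/A, transversion), 22 (G/C, transversion), 23 (T/G, transversion), 24 (G/C, transversion), 25 (G/T, transversion), 27 (C/G, transversion), 34 (G/T, transversion), 46 (G/A, transition), 47 (C/A, transversion).
Of the 15 differences, 2 transitions and 13 transversions over 47 sites: P = 2/47 = 0.042553, Q = 13/47 = 0.276596.
d = −0.5·ln(0.638298) − 0.25·ln(0.446808) = −0.5·(-0.448950) − 0.25·(-0.805626) = 0.4259.

0.4259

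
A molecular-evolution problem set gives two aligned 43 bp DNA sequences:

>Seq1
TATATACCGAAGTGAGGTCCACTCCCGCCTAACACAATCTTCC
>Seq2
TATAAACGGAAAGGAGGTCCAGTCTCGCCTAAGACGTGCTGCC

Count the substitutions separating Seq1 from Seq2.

11

Differing sites — 5:T/A; 8:C/G; 12:G/A; 13:T/G; 22:C/G; 25:C/T; 33:C/G; 36:A/G; 37:A/T; 38:T/G; 41:T/G.
That gives 11 mismatches out of 43 aligned sites, so the Hamming distance is 11.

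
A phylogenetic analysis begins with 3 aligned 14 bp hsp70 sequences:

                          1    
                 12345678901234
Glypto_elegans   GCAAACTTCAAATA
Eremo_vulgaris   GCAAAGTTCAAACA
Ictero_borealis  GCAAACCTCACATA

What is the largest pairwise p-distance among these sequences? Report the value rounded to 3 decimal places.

0.286

Pairwise Hamming distances:
  Glypto_elegans vs Eremo_vulgaris: 2
  Glypto_elegans vs Ictero_borealis: 2
  Eremo_vulgaris vs Ictero_borealis: 4
The largest is 4 mismatches, between Eremo_vulgaris and Ictero_borealis; p = 4/14 = 0.286.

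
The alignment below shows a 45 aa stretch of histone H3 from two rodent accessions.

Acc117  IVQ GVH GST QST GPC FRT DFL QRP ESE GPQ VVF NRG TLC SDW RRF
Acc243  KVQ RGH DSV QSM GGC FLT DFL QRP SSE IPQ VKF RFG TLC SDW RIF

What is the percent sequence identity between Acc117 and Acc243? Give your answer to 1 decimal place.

Mismatches occur at site 1 (I→K), site 4 (G→R), site 5 (V→G), site 7 (G→D), site 9 (T→V), site 12 (T→M), site 14 (P→G), site 17 (R→L), site 25 (E→S), site 28 (G→I), site 32 (V→K), site 34 (N→R), site 35 (R→F), site 44 (R→I).
31 of the 45 sites match, so the percent identity is 31/45 × 100 = 68.9%.

68.9%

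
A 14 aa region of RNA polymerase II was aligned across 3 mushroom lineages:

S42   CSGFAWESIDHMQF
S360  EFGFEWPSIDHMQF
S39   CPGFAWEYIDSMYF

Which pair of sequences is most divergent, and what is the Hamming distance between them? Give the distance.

Pairwise Hamming distances:
  S42 vs S360: 4
  S42 vs S39: 4
  S360 vs S39: 7
The largest is 7, between S360 and S39.

7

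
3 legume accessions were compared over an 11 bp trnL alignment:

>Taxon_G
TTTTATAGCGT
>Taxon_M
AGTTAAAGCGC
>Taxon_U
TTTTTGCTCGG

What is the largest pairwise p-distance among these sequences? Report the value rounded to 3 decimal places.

0.636

Pairwise Hamming distances:
  Taxon_G vs Taxon_M: 4
  Taxon_G vs Taxon_U: 5
  Taxon_M vs Taxon_U: 7
The largest is 7 mismatches, between Taxon_M and Taxon_U; p = 7/11 = 0.636.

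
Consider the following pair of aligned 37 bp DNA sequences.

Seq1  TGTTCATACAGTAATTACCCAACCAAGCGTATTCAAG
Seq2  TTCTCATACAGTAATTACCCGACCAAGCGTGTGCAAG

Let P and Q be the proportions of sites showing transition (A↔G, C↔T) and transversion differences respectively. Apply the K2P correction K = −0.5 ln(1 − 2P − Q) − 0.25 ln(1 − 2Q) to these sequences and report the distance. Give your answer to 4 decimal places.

Differing sites — 2:G/T (Tv); 3:T/C (Ti); 21:A/G (Ti); 31:A/G (Ti); 33:T/G (Tv).
Of the 5 differences, 3 transitions and 2 transversions over 37 sites: P = 3/37 = 0.081081, Q = 2/37 = 0.054054.
d = −0.5·ln(0.783784) − 0.25·ln(0.891892) = −0.5·(-0.243622) − 0.25·(-0.114410) = 0.1504.

0.1504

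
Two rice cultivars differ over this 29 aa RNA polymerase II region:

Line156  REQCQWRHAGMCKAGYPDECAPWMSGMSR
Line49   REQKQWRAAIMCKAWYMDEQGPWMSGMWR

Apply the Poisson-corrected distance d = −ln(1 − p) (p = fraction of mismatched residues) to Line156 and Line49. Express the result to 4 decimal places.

0.3228

Differing sites — 4:C/K; 8:H/A; 10:G/I; 15:G/W; 17:P/M; 20:C/Q; 21:A/G; 28:S/W.
p = 8/29 = 0.275862.
d = −ln(1 − 0.275862) = −ln(0.724138) = 0.3228.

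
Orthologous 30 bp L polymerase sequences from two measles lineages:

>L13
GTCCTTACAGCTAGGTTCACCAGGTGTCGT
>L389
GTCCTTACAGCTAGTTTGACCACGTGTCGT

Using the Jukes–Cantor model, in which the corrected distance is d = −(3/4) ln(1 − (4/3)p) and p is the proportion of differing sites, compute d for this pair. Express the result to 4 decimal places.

0.1073

Differing sites — 15:G/T; 18:C/G; 23:G/C.
p = 3/30 = 0.100000.
d = −0.75 · ln(1 − (4/3)·0.100000) = −0.75 · ln(0.866667) = −0.75 · (-0.143100) = 0.1073.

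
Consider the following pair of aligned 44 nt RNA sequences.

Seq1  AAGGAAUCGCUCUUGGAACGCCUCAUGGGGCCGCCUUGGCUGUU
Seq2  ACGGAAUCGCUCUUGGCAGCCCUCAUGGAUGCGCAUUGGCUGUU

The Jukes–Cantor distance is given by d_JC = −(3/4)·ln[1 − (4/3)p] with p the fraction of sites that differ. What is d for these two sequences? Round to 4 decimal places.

Mismatches occur at site 2 (A↔C), site 17 (A↔C), site 19 (C↔G), site 20 (G↔C), site 29 (G↔A), site 30 (G↔U), site 31 (C↔G), site 35 (C↔A).
p = 8/44 = 0.181818.
d = −0.75 · ln(1 − (4/3)·0.181818) = −0.75 · ln(0.757576) = −0.75 · (-0.277631) = 0.2082.

0.2082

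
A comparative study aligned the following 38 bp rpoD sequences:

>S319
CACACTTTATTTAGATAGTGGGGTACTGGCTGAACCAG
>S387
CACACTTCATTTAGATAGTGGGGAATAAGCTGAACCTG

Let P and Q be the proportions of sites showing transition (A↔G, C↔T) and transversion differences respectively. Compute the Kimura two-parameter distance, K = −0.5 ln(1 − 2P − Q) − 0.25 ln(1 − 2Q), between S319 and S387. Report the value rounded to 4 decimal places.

0.1781

Mismatches occur at site 8 (T↔C, transition), site 24 (T↔A, transversion), site 26 (C↔T, transition), site 27 (T↔A, transversion), site 28 (G↔A, transition), site 37 (A↔T, transversion).
Of the 6 differences, 3 transitions and 3 transversions over 38 sites: P = 3/38 = 0.078947, Q = 3/38 = 0.078947.
d = −0.5·ln(0.763159) − 0.25·ln(0.842106) = −0.5·(-0.270289) − 0.25·(-0.171849) = 0.1781.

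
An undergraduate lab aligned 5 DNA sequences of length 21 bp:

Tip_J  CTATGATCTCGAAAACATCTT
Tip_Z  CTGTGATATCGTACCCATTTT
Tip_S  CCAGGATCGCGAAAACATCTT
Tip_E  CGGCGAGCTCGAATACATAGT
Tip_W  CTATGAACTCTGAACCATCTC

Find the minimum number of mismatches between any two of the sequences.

Pairwise Hamming distances:
  Tip_J vs Tip_Z: 6
  Tip_J vs Tip_S: 3
  Tip_J vs Tip_E: 7
  Tip_J vs Tip_W: 5
  Tip_Z vs Tip_S: 9
  Tip_Z vs Tip_E: 9
  Tip_Z vs Tip_W: 8
  Tip_S vs Tip_E: 8
  Tip_S vs Tip_W: 8
  Tip_E vs Tip_W: 11
The smallest is 3, between Tip_J and Tip_S.

3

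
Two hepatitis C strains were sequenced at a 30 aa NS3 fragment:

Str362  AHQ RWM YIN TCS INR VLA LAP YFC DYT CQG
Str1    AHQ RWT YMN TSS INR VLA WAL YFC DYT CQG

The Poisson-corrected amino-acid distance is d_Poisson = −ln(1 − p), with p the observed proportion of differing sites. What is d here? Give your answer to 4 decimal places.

Differing sites — 6:M/T; 8:I/M; 11:C/S; 19:L/W; 21:P/L.
p = 5/30 = 0.166667.
d = −ln(1 − 0.166667) = −ln(0.833333) = 0.1823.

0.1823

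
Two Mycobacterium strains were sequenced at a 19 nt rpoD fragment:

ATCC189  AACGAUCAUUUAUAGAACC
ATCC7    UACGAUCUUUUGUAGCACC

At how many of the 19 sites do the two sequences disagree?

Differing sites — 1:A/U; 8:A/U; 12:A/G; 16:A/C.
That gives 4 mismatches out of 19 aligned sites, so the Hamming distance is 4.

4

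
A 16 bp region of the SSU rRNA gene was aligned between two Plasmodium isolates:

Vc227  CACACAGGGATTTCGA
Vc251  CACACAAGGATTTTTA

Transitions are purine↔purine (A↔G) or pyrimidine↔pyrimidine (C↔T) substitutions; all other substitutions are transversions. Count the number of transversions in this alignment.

The sequences differ at positions 7 (G/A, transition), 14 (C/T, transition), 15 (G/T, transversion).
Of the 3 differences, 2 transitions and 1 transversion, so the answer is 1.

1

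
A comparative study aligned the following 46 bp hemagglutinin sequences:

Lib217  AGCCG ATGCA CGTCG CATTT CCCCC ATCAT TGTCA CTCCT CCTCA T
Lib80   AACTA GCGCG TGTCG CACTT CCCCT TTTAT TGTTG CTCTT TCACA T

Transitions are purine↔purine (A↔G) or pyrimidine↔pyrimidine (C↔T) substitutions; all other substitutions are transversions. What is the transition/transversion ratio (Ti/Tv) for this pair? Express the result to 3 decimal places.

Differing sites — 2:G/A (Ti); 4:C/T (Ti); 5:G/A (Ti); 6:A/G (Ti); 7:T/C (Ti); 10:A/G (Ti); 11:C/T (Ti); 18:T/C (Ti); 25:C/T (Ti); 26:A/T (Tv); 28:C/T (Ti); 34:C/T (Ti); 35:A/G (Ti); 39:C/T (Ti); 41:C/T (Ti); 43:T/A (Tv).
Of the 16 differences, 14 transitions and 2 transversions, so Ti/Tv = 14/2 = 7.000.

7.000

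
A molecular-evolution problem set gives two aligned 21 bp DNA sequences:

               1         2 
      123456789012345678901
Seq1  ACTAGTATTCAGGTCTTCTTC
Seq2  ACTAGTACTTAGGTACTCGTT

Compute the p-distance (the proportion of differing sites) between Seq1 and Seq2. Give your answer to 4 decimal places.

Differing sites — 8:T/C; 10:C/T; 15:C/A; 16:T/C; 19:T/G; 21:C/T.
There are 6 differences over 21 sites, so p = 6/21 = 0.2857.

0.2857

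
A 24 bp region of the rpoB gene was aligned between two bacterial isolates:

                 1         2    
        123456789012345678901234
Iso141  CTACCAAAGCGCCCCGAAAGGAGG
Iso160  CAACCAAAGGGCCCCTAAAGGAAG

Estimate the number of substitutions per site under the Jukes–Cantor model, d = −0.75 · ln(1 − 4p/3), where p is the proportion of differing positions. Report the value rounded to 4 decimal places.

0.1885

Differing sites — 2:T/A; 10:C/G; 16:G/T; 23:G/A.
p = 4/24 = 0.166667.
d = −0.75 · ln(1 − (4/3)·0.166667) = −0.75 · ln(0.777777) = −0.75 · (-0.251315) = 0.1885.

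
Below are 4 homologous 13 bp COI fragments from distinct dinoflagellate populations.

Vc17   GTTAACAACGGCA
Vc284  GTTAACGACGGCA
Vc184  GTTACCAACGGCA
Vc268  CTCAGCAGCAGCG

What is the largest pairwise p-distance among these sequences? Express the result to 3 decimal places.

0.538

Pairwise Hamming distances:
  Vc17 vs Vc284: 1
  Vc17 vs Vc184: 1
  Vc17 vs Vc268: 6
  Vc284 vs Vc184: 2
  Vc284 vs Vc268: 7
  Vc184 vs Vc268: 6
The largest is 7 mismatches, between Vc284 and Vc268; p = 7/13 = 0.538.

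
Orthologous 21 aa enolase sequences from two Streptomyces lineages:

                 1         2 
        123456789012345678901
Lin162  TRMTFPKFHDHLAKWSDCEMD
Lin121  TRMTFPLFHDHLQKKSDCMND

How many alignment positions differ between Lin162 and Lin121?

The sequences differ at positions 7 (K/L), 13 (A/Q), 15 (W/K), 19 (E/M), 20 (M/N).
That gives 5 mismatches out of 21 aligned sites, so the Hamming distance is 5.

5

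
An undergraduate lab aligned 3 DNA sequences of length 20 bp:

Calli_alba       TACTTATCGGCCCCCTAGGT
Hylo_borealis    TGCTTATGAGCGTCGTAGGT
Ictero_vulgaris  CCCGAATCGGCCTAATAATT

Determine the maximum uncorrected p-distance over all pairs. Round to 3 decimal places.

Pairwise Hamming distances:
  Calli_alba vs Hylo_borealis: 6
  Calli_alba vs Ictero_vulgaris: 9
  Hylo_borealis vs Ictero_vulgaris: 11
The largest is 11 mismatches, between Hylo_borealis and Ictero_vulgaris; p = 11/20 = 0.550.

0.550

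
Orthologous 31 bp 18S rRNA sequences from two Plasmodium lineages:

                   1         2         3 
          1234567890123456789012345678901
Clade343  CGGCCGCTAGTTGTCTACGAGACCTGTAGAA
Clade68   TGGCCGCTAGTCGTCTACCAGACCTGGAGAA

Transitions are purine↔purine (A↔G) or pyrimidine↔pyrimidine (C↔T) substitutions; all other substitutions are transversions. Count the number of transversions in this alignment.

Differing sites — 1:C/T (Ti); 12:T/C (Ti); 19:G/C (Tv); 27:T/G (Tv).
Of the 4 differences, 2 transitions and 2 transversions, so the answer is 2.

2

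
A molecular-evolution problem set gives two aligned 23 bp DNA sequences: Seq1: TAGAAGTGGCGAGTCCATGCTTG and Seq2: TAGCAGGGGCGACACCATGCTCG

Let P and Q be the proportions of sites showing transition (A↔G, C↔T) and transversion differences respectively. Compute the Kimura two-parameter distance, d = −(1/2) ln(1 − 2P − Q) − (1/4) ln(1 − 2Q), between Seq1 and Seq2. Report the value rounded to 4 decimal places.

Differing sites — 4:A/C (Tv); 7:T/G (Tv); 13:G/C (Tv); 14:T/A (Tv); 22:T/C (Ti).
Of the 5 differences, 1 transition and 4 transversions over 23 sites: P = 1/23 = 0.043478, Q = 4/23 = 0.173913.
d = −0.5·ln(0.739131) − 0.25·ln(0.652174) = −0.5·(-0.302280) − 0.25·(-0.427444) = 0.2580.

0.2580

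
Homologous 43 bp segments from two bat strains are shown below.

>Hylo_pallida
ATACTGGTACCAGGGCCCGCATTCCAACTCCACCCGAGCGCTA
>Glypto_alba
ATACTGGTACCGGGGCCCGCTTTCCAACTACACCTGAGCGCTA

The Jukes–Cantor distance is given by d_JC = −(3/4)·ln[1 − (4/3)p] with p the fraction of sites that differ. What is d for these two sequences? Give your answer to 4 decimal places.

0.0993

The sequences differ at positions 12 (A/G), 21 (A/T), 30 (C/A), 35 (C/T).
p = 4/43 = 0.093023.
d = −0.75 · ln(1 − (4/3)·0.093023) = −0.75 · ln(0.875969) = −0.75 · (-0.132425) = 0.0993.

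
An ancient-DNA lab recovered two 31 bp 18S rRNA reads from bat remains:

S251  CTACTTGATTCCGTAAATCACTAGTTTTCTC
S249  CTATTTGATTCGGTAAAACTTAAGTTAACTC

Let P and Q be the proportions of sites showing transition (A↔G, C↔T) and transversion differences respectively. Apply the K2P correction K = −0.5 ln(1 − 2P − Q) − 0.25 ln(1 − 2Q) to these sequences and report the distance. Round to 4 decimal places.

0.3171

Mismatches occur at site 4 (C/T, transition), site 12 (C/G, transversion), site 18 (T/A, transversion), site 20 (A/T, transversion), site 21 (C/T, transition), site 22 (T/A, transversion), site 27 (T/A, transversion), site 28 (T/A, transversion).
Of the 8 differences, 2 transitions and 6 transversions over 31 sites: P = 2/31 = 0.064516, Q = 6/31 = 0.193548.
d = −0.5·ln(0.677420) − 0.25·ln(0.612904) = −0.5·(-0.389464) − 0.25·(-0.489547) = 0.3171.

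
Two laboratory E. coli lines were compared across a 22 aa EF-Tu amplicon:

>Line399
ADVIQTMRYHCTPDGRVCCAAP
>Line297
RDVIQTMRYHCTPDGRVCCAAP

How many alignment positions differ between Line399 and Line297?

A single mismatch occurs at site 1 (A/R).
That gives 1 mismatch out of 22 aligned sites, so the Hamming distance is 1.

1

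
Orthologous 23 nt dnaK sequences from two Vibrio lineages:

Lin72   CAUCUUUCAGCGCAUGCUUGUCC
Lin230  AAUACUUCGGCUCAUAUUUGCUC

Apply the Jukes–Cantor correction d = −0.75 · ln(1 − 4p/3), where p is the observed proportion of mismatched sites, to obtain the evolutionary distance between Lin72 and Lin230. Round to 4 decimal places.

0.5532

The sequences differ at positions 1 (C/A), 4 (C/A), 5 (U/C), 9 (A/G), 12 (G/U), 16 (G/A), 17 (C/U), 21 (U/C), 22 (C/U).
p = 9/23 = 0.391304.
d = −0.75 · ln(1 − (4/3)·0.391304) = −0.75 · ln(0.478261) = −0.75 · (-0.737599) = 0.5532.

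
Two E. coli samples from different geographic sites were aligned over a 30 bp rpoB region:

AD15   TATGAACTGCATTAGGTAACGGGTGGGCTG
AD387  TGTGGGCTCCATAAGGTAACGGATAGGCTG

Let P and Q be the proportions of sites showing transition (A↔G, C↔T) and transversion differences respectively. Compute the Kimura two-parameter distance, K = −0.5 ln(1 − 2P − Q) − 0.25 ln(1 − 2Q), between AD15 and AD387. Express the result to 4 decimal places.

0.2912

Differing sites — 2:A/G (Ti); 5:A/G (Ti); 6:A/G (Ti); 9:G/C (Tv); 13:T/A (Tv); 23:G/A (Ti); 25:G/A (Ti).
Of the 7 differences, 5 transitions and 2 transversions over 30 sites: P = 5/30 = 0.166667, Q = 2/30 = 0.066667.
d = −0.5·ln(0.599999) − 0.25·ln(0.866666) = −0.5·(-0.510827) − 0.25·(-0.143102) = 0.2912.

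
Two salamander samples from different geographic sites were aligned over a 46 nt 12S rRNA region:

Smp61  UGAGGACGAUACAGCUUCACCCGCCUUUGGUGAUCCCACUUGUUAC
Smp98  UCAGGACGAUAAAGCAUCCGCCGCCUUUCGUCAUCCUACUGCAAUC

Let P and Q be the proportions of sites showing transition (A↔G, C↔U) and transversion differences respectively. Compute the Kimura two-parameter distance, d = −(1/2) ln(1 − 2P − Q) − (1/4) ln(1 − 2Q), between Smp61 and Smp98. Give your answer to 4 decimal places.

0.3659

The sequences differ at positions 2 (G/C, transversion), 12 (C/A, transversion), 16 (U/A, transversion), 19 (A/C, transversion), 20 (C/G, transversion), 29 (G/C, transversion), 32 (G/C, transversion), 37 (C/U, transition), 41 (U/G, transversion), 42 (G/C, transversion), 43 (U/A, transversion), 44 (U/A, transversion), 45 (A/U, transversion).
Of the 13 differences, 1 transition and 12 transversions over 46 sites: P = 1/46 = 0.021739, Q = 12/46 = 0.260870.
d = −0.5·ln(0.695652) − 0.25·ln(0.478260) = −0.5·(-0.362906) − 0.25·(-0.737601) = 0.3659.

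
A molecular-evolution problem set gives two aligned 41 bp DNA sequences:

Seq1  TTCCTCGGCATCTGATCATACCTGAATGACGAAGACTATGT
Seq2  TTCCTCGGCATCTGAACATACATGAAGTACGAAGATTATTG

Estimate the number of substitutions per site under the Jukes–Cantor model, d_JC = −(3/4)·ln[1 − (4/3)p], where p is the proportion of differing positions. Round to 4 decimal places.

0.1937

Mismatches occur at site 16 (T/A), site 22 (C/A), site 27 (T/G), site 28 (G/T), site 36 (C/T), site 40 (G/T), site 41 (T/G).
p = 7/41 = 0.170732.
d = −0.75 · ln(1 − (4/3)·0.170732) = −0.75 · ln(0.772357) = −0.75 · (-0.258308) = 0.1937.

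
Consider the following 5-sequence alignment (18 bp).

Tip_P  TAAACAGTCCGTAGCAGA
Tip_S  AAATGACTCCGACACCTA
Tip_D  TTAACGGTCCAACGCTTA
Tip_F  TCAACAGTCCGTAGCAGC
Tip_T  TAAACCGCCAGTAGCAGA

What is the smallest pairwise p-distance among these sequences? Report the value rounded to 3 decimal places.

0.111

Pairwise Hamming distances:
  Tip_P vs Tip_S: 9
  Tip_P vs Tip_D: 7
  Tip_P vs Tip_F: 2
  Tip_P vs Tip_T: 3
  Tip_S vs Tip_D: 9
  Tip_S vs Tip_F: 11
  Tip_S vs Tip_T: 12
  Tip_D vs Tip_F: 8
  Tip_D vs Tip_T: 9
  Tip_F vs Tip_T: 5
The smallest is 2 mismatches, between Tip_P and Tip_F; p = 2/18 = 0.111.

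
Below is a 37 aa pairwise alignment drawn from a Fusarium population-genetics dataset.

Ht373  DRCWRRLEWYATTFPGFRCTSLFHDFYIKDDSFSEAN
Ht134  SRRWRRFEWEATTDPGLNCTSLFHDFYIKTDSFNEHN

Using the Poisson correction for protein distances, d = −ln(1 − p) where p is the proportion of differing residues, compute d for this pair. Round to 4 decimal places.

Mismatches occur at site 1 (D→S), site 3 (C→R), site 7 (L→F), site 10 (Y→E), site 14 (F→D), site 17 (F→L), site 18 (R→N), site 30 (D→T), site 34 (S→N), site 36 (A→H).
p = 10/37 = 0.270270.
d = −ln(1 − 0.270270) = −ln(0.729730) = 0.3151.

0.3151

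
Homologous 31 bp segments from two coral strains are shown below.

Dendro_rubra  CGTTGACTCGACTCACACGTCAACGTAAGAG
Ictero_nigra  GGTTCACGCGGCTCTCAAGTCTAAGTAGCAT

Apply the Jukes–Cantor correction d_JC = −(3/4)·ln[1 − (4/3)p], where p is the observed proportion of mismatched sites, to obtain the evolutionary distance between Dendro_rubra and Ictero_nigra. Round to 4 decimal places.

Mismatches occur at site 1 (C/G), site 5 (G/C), site 8 (T/G), site 11 (A/G), site 15 (A/T), site 18 (C/A), site 22 (A/T), site 24 (C/A), site 28 (A/G), site 29 (G/C), site 31 (G/T).
p = 11/31 = 0.354839.
d = −0.75 · ln(1 − (4/3)·0.354839) = −0.75 · ln(0.526881) = −0.75 · (-0.640781) = 0.4806.

0.4806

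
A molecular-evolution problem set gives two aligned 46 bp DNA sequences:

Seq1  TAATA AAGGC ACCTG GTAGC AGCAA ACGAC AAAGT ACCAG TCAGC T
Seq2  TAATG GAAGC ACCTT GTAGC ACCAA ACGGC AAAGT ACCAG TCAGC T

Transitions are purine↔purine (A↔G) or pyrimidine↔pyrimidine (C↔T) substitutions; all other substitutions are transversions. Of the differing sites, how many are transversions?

Mismatches occur at site 5 (A↔G, transition), site 6 (A↔G, transition), site 8 (G↔A, transition), site 15 (G↔T, transversion), site 22 (G↔C, transversion), site 29 (A↔G, transition).
Of the 6 differences, 4 transitions and 2 transversions, so the answer is 2.

2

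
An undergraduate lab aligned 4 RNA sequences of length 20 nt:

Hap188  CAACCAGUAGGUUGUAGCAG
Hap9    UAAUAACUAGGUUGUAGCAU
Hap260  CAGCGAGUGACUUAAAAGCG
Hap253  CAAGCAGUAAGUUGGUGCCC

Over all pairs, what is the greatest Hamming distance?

14

Pairwise Hamming distances:
  Hap188 vs Hap9: 5
  Hap188 vs Hap260: 10
  Hap188 vs Hap253: 6
  Hap9 vs Hap260: 14
  Hap9 vs Hap253: 9
  Hap260 vs Hap253: 11
The largest is 14, between Hap9 and Hap260.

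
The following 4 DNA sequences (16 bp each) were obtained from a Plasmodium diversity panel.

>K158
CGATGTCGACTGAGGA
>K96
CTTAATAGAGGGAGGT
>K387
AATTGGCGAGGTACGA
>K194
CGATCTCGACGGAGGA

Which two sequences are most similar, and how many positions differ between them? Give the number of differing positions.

Pairwise Hamming distances:
  K158 vs K96: 8
  K158 vs K387: 8
  K158 vs K194: 2
  K96 vs K387: 9
  K96 vs K194: 7
  K387 vs K194: 8
The smallest is 2, between K158 and K194.

2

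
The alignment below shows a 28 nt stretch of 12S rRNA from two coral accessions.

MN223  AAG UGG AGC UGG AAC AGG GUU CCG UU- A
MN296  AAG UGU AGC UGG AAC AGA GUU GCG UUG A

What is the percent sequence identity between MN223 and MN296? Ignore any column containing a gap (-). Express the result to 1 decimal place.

Excluding the 1 gap column leaves 27 comparable sites.
Mismatches occur at site 6 (G/U), site 18 (G/A), site 22 (C/G).
24 of the 27 comparable sites match, so the percent identity is 24/27 × 100 = 88.9%.

88.9%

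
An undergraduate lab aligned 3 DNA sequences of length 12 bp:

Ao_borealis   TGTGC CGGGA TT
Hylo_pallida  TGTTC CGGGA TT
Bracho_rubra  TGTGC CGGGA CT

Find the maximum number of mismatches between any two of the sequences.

Pairwise Hamming distances:
  Ao_borealis vs Hylo_pallida: 1
  Ao_borealis vs Bracho_rubra: 1
  Hylo_pallida vs Bracho_rubra: 2
The largest is 2, between Hylo_pallida and Bracho_rubra.

2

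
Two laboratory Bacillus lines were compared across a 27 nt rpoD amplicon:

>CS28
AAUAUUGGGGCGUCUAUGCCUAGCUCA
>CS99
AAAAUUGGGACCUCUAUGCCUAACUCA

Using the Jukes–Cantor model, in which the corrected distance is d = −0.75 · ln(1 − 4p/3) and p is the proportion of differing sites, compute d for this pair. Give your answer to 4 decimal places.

0.1650

Differing sites — 3:U/A; 10:G/A; 12:G/C; 23:G/A.
p = 4/27 = 0.148148.
d = −0.75 · ln(1 − (4/3)·0.148148) = −0.75 · ln(0.802469) = −0.75 · (-0.220062) = 0.1650.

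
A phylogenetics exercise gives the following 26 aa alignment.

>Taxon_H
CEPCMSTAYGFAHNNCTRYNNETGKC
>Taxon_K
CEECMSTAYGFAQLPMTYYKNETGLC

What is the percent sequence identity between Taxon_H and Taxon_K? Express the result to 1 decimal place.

Mismatches occur at site 3 (P↔E), site 13 (H↔Q), site 14 (N↔L), site 15 (N↔P), site 16 (C↔M), site 18 (R↔Y), site 20 (N↔K), site 25 (K↔L).
18 of the 26 sites match, so the percent identity is 18/26 × 100 = 69.2%.

69.2%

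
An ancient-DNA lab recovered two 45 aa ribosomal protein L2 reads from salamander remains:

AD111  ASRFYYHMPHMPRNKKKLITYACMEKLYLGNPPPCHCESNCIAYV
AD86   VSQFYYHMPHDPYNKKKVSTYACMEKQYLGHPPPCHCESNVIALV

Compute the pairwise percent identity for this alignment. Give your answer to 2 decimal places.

The sequences differ at positions 1 (A/V), 3 (R/Q), 11 (M/D), 13 (R/Y), 18 (L/V), 19 (I/S), 27 (L/Q), 31 (N/H), 41 (C/V), 44 (Y/L).
35 of the 45 sites match, so the percent identity is 35/45 × 100 = 77.78%.

77.78%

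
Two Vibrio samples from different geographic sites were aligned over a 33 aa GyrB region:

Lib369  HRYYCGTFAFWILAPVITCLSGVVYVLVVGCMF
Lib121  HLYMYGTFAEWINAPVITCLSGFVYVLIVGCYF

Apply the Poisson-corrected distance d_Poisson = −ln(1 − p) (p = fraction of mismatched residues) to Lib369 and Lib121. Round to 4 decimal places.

0.2776

The sequences differ at positions 2 (R/L), 4 (Y/M), 5 (C/Y), 10 (F/E), 13 (L/N), 23 (V/F), 28 (V/I), 32 (M/Y).
p = 8/33 = 0.242424.
d = −ln(1 − 0.242424) = −ln(0.757576) = 0.2776.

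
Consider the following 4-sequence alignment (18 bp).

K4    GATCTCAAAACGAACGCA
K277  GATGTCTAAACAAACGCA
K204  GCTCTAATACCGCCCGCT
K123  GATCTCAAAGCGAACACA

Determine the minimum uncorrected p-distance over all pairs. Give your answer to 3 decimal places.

Pairwise Hamming distances:
  K4 vs K277: 3
  K4 vs K204: 7
  K4 vs K123: 2
  K277 vs K204: 10
  K277 vs K123: 5
  K204 vs K123: 8
The smallest is 2 mismatches, between K4 and K123; p = 2/18 = 0.111.

0.111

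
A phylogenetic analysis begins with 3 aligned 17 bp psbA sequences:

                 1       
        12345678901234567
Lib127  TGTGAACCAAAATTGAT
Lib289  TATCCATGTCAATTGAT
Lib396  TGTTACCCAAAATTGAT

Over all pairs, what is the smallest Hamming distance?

Pairwise Hamming distances:
  Lib127 vs Lib289: 7
  Lib127 vs Lib396: 2
  Lib289 vs Lib396: 8
The smallest is 2, between Lib127 and Lib396.

2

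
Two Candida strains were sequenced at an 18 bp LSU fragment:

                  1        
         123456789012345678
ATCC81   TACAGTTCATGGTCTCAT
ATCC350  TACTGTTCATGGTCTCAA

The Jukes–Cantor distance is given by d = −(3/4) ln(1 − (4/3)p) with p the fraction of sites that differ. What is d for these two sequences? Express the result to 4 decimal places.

0.1203

Mismatches occur at site 4 (A↔T), site 18 (T↔A).
p = 2/18 = 0.111111.
d = −0.75 · ln(1 − (4/3)·0.111111) = −0.75 · ln(0.851852) = −0.75 · (-0.160342) = 0.1203.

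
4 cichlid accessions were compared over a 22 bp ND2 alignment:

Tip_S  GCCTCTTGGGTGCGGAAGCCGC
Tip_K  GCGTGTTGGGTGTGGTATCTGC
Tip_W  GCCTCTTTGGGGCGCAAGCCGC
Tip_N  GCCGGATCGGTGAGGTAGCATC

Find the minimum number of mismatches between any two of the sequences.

Pairwise Hamming distances:
  Tip_S vs Tip_K: 6
  Tip_S vs Tip_W: 3
  Tip_S vs Tip_N: 8
  Tip_K vs Tip_W: 9
  Tip_K vs Tip_N: 8
  Tip_W vs Tip_N: 10
The smallest is 3, between Tip_S and Tip_W.

3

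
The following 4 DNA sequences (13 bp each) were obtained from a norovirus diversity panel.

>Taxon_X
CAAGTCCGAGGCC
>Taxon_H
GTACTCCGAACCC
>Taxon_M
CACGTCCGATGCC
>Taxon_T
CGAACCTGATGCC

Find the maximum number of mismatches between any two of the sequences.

Pairwise Hamming distances:
  Taxon_X vs Taxon_H: 5
  Taxon_X vs Taxon_M: 2
  Taxon_X vs Taxon_T: 5
  Taxon_H vs Taxon_M: 6
  Taxon_H vs Taxon_T: 7
  Taxon_M vs Taxon_T: 5
The largest is 7, between Taxon_H and Taxon_T.

7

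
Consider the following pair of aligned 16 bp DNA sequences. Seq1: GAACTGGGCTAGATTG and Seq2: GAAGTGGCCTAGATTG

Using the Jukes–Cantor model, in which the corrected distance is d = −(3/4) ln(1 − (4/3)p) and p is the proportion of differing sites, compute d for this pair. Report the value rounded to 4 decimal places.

The sequences differ at positions 4 (C/G), 8 (G/C).
p = 2/16 = 0.125000.
d = −0.75 · ln(1 − (4/3)·0.125000) = −0.75 · ln(0.833333) = −0.75 · (-0.182322) = 0.1367.

0.1367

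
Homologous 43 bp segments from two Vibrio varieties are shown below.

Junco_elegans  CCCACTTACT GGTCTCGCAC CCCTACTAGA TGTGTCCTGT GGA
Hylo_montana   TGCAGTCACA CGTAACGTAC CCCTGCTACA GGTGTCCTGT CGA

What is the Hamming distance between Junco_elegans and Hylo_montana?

13

The sequences differ at positions 1 (C/T), 2 (C/G), 5 (C/G), 7 (T/C), 10 (T/A), 11 (G/C), 14 (C/A), 15 (T/A), 18 (C/T), 25 (A/G), 29 (G/C), 31 (T/G), 41 (G/C).
That gives 13 mismatches out of 43 aligned sites, so the Hamming distance is 13.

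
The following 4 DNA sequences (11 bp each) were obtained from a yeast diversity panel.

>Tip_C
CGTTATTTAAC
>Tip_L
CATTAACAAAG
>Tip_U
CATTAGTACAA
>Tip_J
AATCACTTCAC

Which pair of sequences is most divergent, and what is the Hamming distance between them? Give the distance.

Pairwise Hamming distances:
  Tip_C vs Tip_L: 5
  Tip_C vs Tip_U: 5
  Tip_C vs Tip_J: 5
  Tip_L vs Tip_U: 4
  Tip_L vs Tip_J: 7
  Tip_U vs Tip_J: 5
The largest is 7, between Tip_L and Tip_J.

7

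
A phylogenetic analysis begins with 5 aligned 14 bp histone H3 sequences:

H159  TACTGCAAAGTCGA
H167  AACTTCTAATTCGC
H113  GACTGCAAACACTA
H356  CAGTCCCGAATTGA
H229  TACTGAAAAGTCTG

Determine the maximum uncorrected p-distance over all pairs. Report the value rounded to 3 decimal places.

0.714

Pairwise Hamming distances:
  H159 vs H167: 5
  H159 vs H113: 4
  H159 vs H356: 7
  H159 vs H229: 3
  H167 vs H113: 7
  H167 vs H356: 8
  H167 vs H229: 7
  H113 vs H356: 9
  H113 vs H229: 5
  H356 vs H229: 10
The largest is 10 mismatches, between H356 and H229; p = 10/14 = 0.714.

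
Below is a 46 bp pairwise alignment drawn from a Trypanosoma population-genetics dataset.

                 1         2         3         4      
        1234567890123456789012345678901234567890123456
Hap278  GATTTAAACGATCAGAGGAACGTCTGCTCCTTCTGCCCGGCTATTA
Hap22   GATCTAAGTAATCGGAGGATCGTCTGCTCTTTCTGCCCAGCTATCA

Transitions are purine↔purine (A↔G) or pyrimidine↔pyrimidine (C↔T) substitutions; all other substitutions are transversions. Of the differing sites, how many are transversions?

1

Mismatches occur at site 4 (T/C, transition), site 8 (A/G, transition), site 9 (C/T, transition), site 10 (G/A, transition), site 14 (A/G, transition), site 20 (A/T, transversion), site 30 (C/T, transition), site 39 (G/A, transition), site 45 (T/C, transition).
Of the 9 differences, 8 transitions and 1 transversion, so the answer is 1.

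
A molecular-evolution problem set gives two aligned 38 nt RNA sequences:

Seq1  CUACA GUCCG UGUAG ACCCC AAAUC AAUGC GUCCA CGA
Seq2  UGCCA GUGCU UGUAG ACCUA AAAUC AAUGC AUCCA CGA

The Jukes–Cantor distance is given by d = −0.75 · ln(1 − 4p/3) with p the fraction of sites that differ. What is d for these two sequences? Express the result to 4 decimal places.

Mismatches occur at site 1 (C/U), site 2 (U/G), site 3 (A/C), site 8 (C/G), site 10 (G/U), site 19 (C/U), site 20 (C/A), site 31 (G/A).
p = 8/38 = 0.210526.
d = −0.75 · ln(1 − (4/3)·0.210526) = −0.75 · ln(0.719299) = −0.75 · (-0.329478) = 0.2471.

0.2471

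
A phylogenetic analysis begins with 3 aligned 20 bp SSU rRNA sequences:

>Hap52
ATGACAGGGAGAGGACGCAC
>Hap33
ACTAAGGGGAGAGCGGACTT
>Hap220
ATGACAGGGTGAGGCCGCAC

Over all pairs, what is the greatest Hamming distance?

Pairwise Hamming distances:
  Hap52 vs Hap33: 10
  Hap52 vs Hap220: 2
  Hap33 vs Hap220: 11
The largest is 11, between Hap33 and Hap220.

11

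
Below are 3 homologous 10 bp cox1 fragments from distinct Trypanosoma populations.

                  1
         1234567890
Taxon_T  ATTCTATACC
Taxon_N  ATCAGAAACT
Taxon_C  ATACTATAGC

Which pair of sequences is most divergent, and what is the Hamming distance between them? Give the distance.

Pairwise Hamming distances:
  Taxon_T vs Taxon_N: 5
  Taxon_T vs Taxon_C: 2
  Taxon_N vs Taxon_C: 6
The largest is 6, between Taxon_N and Taxon_C.

6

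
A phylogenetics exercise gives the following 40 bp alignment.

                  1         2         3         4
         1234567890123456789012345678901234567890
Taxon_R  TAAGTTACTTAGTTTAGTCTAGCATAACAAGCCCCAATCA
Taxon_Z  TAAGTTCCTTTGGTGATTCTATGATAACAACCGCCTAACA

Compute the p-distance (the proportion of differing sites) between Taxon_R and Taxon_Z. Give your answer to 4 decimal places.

0.2750

The sequences differ at positions 7 (A/C), 11 (A/T), 13 (T/G), 15 (T/G), 17 (G/T), 22 (G/T), 23 (C/G), 31 (G/C), 33 (C/G), 36 (A/T), 38 (T/A).
There are 11 differences over 40 sites, so p = 11/40 = 0.2750.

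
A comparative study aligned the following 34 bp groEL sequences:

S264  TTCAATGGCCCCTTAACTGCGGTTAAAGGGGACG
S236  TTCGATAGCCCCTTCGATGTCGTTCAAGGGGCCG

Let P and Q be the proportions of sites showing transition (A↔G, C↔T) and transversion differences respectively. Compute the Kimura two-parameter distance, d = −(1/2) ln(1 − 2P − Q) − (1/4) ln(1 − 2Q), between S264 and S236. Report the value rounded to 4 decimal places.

Mismatches occur at site 4 (A→G, transition), site 7 (G→A, transition), site 15 (A→C, transversion), site 16 (A→G, transition), site 17 (C→A, transversion), site 20 (C→T, transition), site 21 (G→C, transversion), site 25 (A→C, transversion), site 32 (A→C, transversion).
Of the 9 differences, 4 transitions and 5 transversions over 34 sites: P = 4/34 = 0.117647, Q = 5/34 = 0.147059.
d = −0.5·ln(0.617647) − 0.25·ln(0.705882) = −0.5·(-0.481838) − 0.25·(-0.348307) = 0.3280.

0.3280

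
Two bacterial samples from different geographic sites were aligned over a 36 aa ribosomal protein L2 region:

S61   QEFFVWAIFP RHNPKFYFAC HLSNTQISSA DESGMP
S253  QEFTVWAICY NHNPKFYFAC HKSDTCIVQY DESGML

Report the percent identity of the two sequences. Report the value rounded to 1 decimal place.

The sequences differ at positions 4 (F/T), 9 (F/C), 10 (P/Y), 11 (R/N), 22 (L/K), 24 (N/D), 26 (Q/C), 28 (S/V), 29 (S/Q), 30 (A/Y), 36 (P/L).
25 of the 36 sites match, so the percent identity is 25/36 × 100 = 69.4%.

69.4%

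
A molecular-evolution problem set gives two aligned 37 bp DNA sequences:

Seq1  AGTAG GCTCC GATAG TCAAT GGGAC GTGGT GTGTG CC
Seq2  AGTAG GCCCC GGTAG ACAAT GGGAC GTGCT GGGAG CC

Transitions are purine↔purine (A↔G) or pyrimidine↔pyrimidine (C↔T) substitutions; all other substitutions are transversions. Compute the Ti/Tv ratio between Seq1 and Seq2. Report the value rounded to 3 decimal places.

The sequences differ at positions 8 (T/C, transition), 12 (A/G, transition), 16 (T/A, transversion), 29 (G/C, transversion), 32 (T/G, transversion), 34 (T/A, transversion).
Of the 6 differences, 2 transitions and 4 transversions, so Ti/Tv = 2/4 = 0.500.

0.500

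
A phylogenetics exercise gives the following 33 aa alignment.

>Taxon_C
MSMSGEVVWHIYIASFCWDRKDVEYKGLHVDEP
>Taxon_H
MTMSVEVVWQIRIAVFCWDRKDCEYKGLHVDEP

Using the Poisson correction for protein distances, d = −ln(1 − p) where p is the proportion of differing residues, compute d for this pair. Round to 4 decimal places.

0.2007

Mismatches occur at site 2 (S/T), site 5 (G/V), site 10 (H/Q), site 12 (Y/R), site 15 (S/V), site 23 (V/C).
p = 6/33 = 0.181818.
d = −ln(1 − 0.181818) = −ln(0.818182) = 0.2007.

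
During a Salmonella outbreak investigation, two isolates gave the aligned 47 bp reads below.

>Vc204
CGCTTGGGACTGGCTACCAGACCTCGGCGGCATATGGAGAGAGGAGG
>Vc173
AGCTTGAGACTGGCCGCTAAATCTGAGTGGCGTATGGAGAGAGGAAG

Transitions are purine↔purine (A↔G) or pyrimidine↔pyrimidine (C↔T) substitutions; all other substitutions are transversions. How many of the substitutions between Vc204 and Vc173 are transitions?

Mismatches occur at site 1 (C↔A, transversion), site 7 (G↔A, transition), site 15 (T↔C, transition), site 16 (A↔G, transition), site 18 (C↔T, transition), site 20 (G↔A, transition), site 22 (C↔T, transition), site 25 (C↔G, transversion), site 26 (G↔A, transition), site 28 (C↔T, transition), site 32 (A↔G, transition), site 46 (G↔A, transition).
Of the 12 differences, 10 transitions and 2 transversions, so the answer is 10.

10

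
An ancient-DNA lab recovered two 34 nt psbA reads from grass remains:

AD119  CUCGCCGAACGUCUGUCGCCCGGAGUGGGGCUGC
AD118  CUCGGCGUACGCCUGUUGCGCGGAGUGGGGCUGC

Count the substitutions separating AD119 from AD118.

Differing sites — 5:C/G; 8:A/U; 12:U/C; 17:C/U; 20:C/G.
That gives 5 mismatches out of 34 aligned sites, so the Hamming distance is 5.

5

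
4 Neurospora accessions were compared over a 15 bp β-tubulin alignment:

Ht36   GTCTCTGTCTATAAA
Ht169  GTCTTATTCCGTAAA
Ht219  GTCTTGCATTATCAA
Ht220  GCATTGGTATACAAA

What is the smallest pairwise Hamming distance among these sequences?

Pairwise Hamming distances:
  Ht36 vs Ht169: 5
  Ht36 vs Ht219: 6
  Ht36 vs Ht220: 6
  Ht169 vs Ht219: 7
  Ht169 vs Ht220: 8
  Ht219 vs Ht220: 7
The smallest is 5, between Ht36 and Ht169.

5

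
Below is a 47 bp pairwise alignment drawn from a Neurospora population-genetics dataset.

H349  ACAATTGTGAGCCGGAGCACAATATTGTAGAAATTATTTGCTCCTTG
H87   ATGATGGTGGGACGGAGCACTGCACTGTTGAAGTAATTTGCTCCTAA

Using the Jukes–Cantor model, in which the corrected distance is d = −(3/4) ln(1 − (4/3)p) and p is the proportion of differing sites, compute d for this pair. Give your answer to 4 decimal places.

The sequences differ at positions 2 (C/T), 3 (A/G), 6 (T/G), 10 (A/G), 12 (C/A), 21 (A/T), 22 (A/G), 23 (T/C), 25 (T/C), 29 (A/T), 33 (A/G), 35 (T/A), 46 (T/A), 47 (G/A).
p = 14/47 = 0.297872.
d = −0.75 · ln(1 − (4/3)·0.297872) = −0.75 · ln(0.602837) = −0.75 · (-0.506108) = 0.3796.

0.3796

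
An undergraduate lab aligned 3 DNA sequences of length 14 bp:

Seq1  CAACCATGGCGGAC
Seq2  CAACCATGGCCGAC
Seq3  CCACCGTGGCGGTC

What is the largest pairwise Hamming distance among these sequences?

4

Pairwise Hamming distances:
  Seq1 vs Seq2: 1
  Seq1 vs Seq3: 3
  Seq2 vs Seq3: 4
The largest is 4, between Seq2 and Seq3.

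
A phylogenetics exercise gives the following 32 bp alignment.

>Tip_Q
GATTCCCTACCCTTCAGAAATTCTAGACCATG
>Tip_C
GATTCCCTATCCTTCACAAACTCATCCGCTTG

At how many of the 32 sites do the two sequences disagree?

Mismatches occur at site 10 (C↔T), site 17 (G↔C), site 21 (T↔C), site 24 (T↔A), site 25 (A↔T), site 26 (G↔C), site 27 (A↔C), site 28 (C↔G), site 30 (A↔T).
That gives 9 mismatches out of 32 aligned sites, so the Hamming distance is 9.

9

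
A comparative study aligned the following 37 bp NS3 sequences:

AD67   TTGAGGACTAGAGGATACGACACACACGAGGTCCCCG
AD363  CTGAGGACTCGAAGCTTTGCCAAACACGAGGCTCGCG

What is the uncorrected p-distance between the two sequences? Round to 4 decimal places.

Differing sites — 1:T/C; 10:A/C; 13:G/A; 15:A/C; 17:A/T; 18:C/T; 20:A/C; 23:C/A; 32:T/C; 33:C/T; 35:C/G.
There are 11 differences over 37 sites, so p = 11/37 = 0.2973.

0.2973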